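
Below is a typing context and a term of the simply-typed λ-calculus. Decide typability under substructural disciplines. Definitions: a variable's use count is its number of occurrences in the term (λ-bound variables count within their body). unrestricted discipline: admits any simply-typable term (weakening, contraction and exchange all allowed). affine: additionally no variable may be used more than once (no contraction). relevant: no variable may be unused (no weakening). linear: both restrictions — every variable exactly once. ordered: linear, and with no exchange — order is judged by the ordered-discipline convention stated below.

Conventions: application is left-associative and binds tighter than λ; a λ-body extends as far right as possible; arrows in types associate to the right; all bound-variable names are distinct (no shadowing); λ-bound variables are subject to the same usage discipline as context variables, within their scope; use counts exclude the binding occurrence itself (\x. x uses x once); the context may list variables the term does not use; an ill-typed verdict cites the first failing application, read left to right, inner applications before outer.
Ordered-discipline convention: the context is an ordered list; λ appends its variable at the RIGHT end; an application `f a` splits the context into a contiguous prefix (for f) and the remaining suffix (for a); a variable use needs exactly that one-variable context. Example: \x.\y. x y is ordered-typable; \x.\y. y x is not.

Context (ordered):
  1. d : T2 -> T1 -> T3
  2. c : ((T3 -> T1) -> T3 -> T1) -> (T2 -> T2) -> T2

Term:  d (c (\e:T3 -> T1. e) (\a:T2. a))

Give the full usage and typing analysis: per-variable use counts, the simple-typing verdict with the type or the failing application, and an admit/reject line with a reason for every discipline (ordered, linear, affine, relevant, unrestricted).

counts: d: 1×; c: 1×; e [bound]: 1×; a [bound]: 1×
use order (left to right): d, c, e, a
typing: ✓ — T1 -> T3
ordered: ✓, d, c, e, a once each; derivable with no W/C/E
linear: ✓, exactly-once usage across d, c, e, a
affine: ✓, at most one use each (d, c, e, a)
relevant: ✓, none of d, c, e, a goes unused
unrestricted: ✓, typability at T1 -> T3 is all that's needed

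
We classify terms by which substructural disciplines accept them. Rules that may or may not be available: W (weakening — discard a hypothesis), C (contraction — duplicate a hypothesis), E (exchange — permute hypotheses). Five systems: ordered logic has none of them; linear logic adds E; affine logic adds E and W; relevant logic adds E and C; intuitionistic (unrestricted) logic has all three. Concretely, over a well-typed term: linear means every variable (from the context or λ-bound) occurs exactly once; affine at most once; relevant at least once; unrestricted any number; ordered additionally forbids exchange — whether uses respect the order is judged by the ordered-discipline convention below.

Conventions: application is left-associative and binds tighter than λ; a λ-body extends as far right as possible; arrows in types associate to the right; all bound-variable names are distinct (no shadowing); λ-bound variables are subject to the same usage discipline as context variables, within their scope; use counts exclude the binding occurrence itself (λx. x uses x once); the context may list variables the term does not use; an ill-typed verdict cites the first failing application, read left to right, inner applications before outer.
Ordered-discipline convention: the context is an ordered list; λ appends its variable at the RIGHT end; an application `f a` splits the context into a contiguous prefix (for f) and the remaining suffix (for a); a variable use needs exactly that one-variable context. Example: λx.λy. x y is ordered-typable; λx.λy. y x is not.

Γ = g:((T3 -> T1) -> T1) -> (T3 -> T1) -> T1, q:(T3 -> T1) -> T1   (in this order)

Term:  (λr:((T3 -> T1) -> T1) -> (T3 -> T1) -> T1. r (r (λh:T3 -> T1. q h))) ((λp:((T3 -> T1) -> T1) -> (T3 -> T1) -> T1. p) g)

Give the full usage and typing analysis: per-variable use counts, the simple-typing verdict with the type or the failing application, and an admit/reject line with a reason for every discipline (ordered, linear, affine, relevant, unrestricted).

usage: g=1, q=1, r (λ-bound)=2, h (λ-bound)=1, p (λ-bound)=1
order of uses: r, r, q, h, p, g
typing: well-typed at (T3 -> T1) -> T1
ordered: ✗, uses contraction: r ×2
linear: ✗, uses contraction: r ×2
affine: ✗, uses contraction: r ×2
relevant: ✓, at least one use each (g, q, r, h, p)
unrestricted: ✓, well-typed at (T3 -> T1) -> T1; no restrictions here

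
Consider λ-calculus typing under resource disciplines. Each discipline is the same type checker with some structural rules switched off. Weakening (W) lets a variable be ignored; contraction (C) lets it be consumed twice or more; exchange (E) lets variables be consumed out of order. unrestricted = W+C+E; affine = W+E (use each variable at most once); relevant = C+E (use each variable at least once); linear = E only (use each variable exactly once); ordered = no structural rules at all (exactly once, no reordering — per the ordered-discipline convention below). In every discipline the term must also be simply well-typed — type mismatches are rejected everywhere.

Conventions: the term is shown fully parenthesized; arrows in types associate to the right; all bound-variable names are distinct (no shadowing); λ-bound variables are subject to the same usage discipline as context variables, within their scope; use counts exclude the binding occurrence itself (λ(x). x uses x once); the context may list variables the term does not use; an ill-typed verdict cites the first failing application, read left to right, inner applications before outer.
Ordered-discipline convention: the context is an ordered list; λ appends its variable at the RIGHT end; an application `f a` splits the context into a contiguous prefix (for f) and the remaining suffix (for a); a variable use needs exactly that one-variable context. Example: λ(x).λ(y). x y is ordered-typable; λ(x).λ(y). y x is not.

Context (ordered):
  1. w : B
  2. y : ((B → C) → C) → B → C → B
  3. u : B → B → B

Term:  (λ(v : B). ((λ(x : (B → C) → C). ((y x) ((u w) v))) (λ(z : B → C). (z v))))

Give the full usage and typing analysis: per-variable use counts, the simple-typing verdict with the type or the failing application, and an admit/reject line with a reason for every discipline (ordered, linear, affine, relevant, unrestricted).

usage: w=1, y=1, u=1, v (λ-bound)=2, x (λ-bound)=1, z (λ-bound)=1
uses in reading order: y, x, u, w, v, z, v
typing: the term checks, with type B → C → B
ordered: ✗ — needs contraction — v ×2
linear: ✗ — needs contraction — v ×2
affine: ✗ — needs contraction — v ×2
relevant: ✓ — w, y, u, v, x, z: all used, weakening unneeded
unrestricted: ✓ — well-typed at B → C → B; no restrictions here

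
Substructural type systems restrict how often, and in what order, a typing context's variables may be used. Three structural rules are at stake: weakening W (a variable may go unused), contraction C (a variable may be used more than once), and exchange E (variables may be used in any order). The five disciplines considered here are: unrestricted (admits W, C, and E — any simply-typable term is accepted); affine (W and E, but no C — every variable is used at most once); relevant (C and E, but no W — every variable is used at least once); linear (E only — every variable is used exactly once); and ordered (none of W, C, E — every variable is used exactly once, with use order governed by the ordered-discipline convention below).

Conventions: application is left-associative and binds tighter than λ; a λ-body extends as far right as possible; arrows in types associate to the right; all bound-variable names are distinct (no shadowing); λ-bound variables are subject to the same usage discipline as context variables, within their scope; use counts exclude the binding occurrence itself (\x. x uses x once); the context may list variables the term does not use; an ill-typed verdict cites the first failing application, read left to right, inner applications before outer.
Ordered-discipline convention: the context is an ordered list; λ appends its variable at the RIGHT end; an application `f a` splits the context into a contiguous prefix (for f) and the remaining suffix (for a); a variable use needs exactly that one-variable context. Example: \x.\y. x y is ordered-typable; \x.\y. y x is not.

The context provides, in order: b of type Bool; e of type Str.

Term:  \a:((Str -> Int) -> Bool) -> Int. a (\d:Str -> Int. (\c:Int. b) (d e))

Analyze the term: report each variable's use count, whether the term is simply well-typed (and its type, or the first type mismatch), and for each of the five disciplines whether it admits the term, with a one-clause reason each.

counts: b: 1×; e: 1×; a [bound]: 1×; d [bound]: 1×; c [bound]: 0×
uses in reading order: a, b, d, e
typing: ✓ — (((Str -> Int) -> Bool) -> Int) -> Int
ordered ✗ (c left unused)
linear ✗ (c left unused)
affine ✓ (no duplicate uses among b, e, a, d, c)
relevant ✗ (c left unused)
unrestricted ✓ (type-checks ((((Str -> Int) -> Bool) -> Int) -> Int) and nothing is barred)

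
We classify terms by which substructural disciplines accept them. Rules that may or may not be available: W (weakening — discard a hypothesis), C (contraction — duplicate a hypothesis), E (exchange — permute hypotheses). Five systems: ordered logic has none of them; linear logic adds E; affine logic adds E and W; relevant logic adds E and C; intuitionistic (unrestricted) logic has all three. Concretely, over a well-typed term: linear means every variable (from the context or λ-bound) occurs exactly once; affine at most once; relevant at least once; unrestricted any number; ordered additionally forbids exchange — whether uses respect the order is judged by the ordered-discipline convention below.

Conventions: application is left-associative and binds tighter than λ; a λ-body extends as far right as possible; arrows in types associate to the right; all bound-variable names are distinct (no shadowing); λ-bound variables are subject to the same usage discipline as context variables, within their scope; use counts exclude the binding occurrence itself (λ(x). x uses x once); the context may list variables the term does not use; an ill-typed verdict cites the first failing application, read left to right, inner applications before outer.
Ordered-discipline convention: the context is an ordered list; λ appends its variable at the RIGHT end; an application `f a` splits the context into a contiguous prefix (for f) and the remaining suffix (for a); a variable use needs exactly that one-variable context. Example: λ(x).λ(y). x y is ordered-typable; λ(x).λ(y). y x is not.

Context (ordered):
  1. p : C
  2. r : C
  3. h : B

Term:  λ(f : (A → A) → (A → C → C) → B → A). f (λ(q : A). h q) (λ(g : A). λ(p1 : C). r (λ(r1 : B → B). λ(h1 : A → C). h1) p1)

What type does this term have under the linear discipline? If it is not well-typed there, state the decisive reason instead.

not well-typed under linear — the type mismatch rejects it
use counts: p: 0; r: 1; h: 1; f (bound): 1; q (bound): 1; g (bound): 0; p1 (bound): 1; r1 (bound): 0; h1 (bound): 1
order of uses: f, h, q, r, h1, p1
typing: ill-typed: can't apply a value of type B
across the five disciplines: ordered ✗ | linear ✗ | affine ✗ | relevant ✗ | unrestricted ✗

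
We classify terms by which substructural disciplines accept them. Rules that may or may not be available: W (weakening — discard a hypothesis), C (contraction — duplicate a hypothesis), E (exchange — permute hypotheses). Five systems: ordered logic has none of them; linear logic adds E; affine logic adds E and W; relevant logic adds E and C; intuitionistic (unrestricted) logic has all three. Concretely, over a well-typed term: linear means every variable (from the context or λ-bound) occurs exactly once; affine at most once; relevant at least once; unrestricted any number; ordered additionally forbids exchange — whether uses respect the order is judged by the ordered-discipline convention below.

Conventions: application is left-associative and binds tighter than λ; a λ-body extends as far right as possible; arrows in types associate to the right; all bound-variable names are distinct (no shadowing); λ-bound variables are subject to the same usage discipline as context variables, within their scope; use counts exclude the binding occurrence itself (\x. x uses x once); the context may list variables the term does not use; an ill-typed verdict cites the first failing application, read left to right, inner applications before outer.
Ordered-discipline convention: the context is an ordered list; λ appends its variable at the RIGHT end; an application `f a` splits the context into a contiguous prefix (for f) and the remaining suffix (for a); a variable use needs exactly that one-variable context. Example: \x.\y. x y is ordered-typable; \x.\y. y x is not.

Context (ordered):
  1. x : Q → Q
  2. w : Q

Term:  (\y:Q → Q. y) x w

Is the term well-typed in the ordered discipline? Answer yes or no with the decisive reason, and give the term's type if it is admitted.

yes — single-use (x, w, y), ordered derivation ok; term : Q
use counts: x: 1×, w: 1×, y (bound): 1×
order of uses: y, x, w
typing: well-typed — term : Q
all disciplines: ordered ✓ · linear ✓ · affine ✓ · relevant ✓ · unrestricted ✓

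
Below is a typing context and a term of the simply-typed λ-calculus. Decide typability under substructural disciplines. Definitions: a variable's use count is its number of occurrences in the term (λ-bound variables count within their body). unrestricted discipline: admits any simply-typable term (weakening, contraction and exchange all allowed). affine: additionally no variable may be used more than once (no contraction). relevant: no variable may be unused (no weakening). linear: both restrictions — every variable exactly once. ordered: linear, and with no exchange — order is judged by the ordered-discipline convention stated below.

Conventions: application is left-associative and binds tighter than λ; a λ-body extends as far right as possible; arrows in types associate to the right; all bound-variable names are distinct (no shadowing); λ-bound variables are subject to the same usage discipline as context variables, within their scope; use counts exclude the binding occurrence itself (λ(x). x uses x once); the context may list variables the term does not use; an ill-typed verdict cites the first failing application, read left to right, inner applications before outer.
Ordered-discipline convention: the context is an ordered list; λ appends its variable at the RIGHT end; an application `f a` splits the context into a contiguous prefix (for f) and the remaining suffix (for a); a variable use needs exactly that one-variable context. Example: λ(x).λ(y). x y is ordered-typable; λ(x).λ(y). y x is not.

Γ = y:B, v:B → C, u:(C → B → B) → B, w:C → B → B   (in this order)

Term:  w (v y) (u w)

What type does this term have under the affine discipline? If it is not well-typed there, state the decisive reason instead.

not well-typed under affine — uses contraction: w ×2
use counts: y: 1; v: 1; u: 1; w: 2
uses in reading order: w, v, y, u, w
typing: the term checks, with type B
summary: ordered ✗; linear ✗; affine ✗; relevant ✓; unrestricted ✓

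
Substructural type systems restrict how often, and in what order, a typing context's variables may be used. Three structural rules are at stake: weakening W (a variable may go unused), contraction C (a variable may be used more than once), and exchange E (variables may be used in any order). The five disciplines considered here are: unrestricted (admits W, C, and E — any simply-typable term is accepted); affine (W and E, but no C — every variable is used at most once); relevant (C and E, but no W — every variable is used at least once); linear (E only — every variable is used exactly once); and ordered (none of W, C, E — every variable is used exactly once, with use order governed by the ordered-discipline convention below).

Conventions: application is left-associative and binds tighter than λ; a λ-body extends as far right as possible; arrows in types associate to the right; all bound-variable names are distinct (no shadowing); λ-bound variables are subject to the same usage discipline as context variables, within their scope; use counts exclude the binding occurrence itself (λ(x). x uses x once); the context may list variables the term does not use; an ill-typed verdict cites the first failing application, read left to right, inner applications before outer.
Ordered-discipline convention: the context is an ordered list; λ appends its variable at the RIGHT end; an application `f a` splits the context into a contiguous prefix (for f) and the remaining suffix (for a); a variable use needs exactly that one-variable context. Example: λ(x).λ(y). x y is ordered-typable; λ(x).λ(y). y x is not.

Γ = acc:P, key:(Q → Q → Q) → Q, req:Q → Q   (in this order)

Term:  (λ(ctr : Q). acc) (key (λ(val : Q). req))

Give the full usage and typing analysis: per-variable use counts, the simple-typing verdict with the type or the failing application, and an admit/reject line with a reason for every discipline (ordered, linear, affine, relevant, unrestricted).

usage: acc: 1, key: 1, req: 1, ctr [bound]: 0, val [bound]: 0
order of uses: acc, key, req
typing: the term checks, with type P
ordered: ✗ — needs weakening: ctr, val unused
linear: ✗ — needs weakening: ctr, val unused
affine: ✓ — acc, key, req, ctr, val: no repeats, contraction unneeded
relevant: ✗ — needs weakening: ctr, val unused
unrestricted: ✓ — typability at P is all that's needed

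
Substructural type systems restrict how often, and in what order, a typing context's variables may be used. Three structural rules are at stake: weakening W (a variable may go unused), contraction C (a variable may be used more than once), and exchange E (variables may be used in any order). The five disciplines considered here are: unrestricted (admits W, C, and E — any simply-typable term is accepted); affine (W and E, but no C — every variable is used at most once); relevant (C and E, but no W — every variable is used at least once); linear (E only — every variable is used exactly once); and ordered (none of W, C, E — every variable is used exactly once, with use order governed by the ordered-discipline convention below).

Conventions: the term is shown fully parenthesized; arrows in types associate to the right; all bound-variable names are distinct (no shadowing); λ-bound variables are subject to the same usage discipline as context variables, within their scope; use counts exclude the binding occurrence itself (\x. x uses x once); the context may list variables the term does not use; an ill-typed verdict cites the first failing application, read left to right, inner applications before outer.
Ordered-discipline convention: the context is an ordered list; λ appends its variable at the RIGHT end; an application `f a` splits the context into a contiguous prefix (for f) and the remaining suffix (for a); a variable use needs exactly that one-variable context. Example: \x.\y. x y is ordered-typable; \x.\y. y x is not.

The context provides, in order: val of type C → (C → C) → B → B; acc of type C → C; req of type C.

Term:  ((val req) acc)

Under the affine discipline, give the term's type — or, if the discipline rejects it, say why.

term : B → B
usage: val: 1, acc: 1, req: 1
use order (left to right): val, req, acc
typing: well-typed — term : B → B
all disciplines: ordered ✗, linear ✓, affine ✓, relevant ✓, unrestricted ✓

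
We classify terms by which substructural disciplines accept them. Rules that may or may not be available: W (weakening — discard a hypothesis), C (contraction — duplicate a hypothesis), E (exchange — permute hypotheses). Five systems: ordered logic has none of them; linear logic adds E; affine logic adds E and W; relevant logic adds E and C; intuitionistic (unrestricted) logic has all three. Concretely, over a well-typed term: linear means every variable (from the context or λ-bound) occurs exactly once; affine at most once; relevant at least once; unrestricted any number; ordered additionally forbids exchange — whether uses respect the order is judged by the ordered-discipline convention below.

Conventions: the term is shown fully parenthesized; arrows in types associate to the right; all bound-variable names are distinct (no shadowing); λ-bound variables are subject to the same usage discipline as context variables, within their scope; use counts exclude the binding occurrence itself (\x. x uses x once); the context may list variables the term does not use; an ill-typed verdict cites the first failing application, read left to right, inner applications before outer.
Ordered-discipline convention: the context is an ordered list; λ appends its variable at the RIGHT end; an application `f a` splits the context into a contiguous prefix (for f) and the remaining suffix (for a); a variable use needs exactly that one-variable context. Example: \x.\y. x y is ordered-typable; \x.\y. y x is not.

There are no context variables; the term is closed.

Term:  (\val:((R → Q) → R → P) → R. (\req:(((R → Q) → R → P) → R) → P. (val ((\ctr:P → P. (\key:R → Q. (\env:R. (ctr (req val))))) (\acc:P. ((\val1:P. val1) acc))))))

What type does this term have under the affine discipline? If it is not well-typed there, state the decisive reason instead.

not well-typed under affine — val ×2 used more than once (contraction)
usage: val [bound]=2; req [bound]=1; ctr [bound]=1; key [bound]=0; env [bound]=0; acc [bound]=1; val1 [bound]=1
left-to-right use order: val, ctr, req, val, val1, acc
typing: well-typed — term : (((R → Q) → R → P) → R) → ((((R → Q) → R → P) → R) → P) → R
all disciplines: ordered ✗ · linear ✗ · affine ✗ · relevant ✗ · unrestricted ✓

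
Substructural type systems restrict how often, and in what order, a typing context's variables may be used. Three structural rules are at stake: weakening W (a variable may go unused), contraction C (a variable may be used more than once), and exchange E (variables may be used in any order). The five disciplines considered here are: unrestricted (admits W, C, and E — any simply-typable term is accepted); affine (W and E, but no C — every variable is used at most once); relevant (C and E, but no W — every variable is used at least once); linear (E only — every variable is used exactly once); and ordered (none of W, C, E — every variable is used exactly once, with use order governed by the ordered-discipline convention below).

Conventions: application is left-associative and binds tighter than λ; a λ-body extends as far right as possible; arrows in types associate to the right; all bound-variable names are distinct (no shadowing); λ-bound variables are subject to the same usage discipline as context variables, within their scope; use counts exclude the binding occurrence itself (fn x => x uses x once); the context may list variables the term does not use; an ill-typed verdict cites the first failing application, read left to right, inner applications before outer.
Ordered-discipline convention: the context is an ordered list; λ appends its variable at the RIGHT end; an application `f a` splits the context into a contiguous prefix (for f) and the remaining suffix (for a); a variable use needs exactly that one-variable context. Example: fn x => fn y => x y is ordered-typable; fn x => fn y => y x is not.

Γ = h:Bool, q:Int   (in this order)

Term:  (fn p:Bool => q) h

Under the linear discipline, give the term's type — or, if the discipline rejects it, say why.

not well-typed under linear — unused: p — weakening required
usage: h=1, q=1, p (bound)=0
uses in reading order: q, h
typing: the term checks, with type Int
per-discipline verdicts: ordered ✗ | linear ✗ | affine ✓ | relevant ✗ | unrestricted ✓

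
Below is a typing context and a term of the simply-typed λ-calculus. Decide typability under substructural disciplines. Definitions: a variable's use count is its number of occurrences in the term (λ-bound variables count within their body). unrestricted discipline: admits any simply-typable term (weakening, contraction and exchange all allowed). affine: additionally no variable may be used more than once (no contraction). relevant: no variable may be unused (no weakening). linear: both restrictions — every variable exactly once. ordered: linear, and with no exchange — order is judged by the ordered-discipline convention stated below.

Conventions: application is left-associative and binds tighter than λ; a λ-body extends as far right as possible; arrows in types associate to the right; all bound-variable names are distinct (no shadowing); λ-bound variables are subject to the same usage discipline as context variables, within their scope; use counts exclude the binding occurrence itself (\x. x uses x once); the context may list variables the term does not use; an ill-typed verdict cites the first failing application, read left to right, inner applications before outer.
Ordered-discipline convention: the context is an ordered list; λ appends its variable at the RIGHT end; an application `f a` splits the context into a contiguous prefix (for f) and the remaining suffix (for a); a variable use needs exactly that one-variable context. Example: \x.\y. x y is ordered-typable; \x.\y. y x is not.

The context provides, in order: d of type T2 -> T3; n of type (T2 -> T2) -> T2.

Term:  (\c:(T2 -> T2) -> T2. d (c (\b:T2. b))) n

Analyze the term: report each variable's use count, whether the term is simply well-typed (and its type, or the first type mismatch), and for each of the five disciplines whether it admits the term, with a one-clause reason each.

variable uses: d: 1×, n: 1×, c (bound): 1×, b (bound): 1×
left-to-right use order: d, c, b, n
typing: well-typed — term : T3
ordered: ✓ — single-use (d, n, c, b), ordered derivation ok
linear: ✓ — exactly-once usage across d, n, c, b
affine: ✓ — at most one use each (d, n, c, b)
relevant: ✓ — none of d, n, c, b goes unused
unrestricted: ✓ — typability at T3 is all that's needed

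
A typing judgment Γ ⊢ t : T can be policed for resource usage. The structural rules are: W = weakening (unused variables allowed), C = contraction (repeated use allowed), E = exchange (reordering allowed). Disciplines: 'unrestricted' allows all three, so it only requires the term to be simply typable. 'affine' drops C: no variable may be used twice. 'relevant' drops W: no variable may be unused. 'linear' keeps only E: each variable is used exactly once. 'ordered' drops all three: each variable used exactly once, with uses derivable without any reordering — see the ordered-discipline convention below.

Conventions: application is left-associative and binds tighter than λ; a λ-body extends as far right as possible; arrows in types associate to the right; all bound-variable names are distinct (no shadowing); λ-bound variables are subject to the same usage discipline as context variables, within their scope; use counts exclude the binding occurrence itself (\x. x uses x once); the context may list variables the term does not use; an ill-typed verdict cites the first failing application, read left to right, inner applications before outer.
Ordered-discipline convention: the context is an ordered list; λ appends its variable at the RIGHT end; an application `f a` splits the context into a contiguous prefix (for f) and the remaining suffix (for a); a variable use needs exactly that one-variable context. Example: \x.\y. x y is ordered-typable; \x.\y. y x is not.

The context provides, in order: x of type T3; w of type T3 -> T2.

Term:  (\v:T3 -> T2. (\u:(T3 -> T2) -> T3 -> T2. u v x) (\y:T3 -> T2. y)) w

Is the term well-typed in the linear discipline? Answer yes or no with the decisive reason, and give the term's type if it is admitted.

yes — x, w, v, u, y: one use apiece; term : T2
counts: x ×1; w ×1; v (bound) ×1; u (bound) ×1; y (bound) ×1
uses in reading order: u, v, x, y, w
typing: well-typed — term : T2
all disciplines: ordered ✗ | linear ✓ | affine ✓ | relevant ✓ | unrestricted ✓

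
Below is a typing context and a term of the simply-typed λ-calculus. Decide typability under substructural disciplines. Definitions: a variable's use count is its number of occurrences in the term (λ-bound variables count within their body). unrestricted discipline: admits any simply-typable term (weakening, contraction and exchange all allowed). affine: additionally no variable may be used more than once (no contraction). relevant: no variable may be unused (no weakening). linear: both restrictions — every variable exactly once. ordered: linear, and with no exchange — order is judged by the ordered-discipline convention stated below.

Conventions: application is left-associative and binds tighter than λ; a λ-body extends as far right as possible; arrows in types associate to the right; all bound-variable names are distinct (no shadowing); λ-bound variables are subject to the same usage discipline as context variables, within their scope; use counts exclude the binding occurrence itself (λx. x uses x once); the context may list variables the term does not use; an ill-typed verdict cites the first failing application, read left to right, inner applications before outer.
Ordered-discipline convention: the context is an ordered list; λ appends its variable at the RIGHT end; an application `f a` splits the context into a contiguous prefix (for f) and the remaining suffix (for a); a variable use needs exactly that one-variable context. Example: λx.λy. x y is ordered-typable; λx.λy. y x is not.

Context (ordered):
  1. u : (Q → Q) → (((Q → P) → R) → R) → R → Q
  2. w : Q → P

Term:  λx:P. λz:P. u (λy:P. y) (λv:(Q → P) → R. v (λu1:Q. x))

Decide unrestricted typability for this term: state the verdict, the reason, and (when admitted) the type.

no — not simply typable
usage: u: 1×, w: 0×, x [bound]: 1×, z [bound]: 0×, y [bound]: 1×, v [bound]: 1×, u1 [bound]: 0×
uses in reading order: u, y, v, x
typing: ill-typed: argument of type P → P where Q → Q is required
per-discipline verdicts: ordered ✗, linear ✗, affine ✗, relevant ✗, unrestricted ✗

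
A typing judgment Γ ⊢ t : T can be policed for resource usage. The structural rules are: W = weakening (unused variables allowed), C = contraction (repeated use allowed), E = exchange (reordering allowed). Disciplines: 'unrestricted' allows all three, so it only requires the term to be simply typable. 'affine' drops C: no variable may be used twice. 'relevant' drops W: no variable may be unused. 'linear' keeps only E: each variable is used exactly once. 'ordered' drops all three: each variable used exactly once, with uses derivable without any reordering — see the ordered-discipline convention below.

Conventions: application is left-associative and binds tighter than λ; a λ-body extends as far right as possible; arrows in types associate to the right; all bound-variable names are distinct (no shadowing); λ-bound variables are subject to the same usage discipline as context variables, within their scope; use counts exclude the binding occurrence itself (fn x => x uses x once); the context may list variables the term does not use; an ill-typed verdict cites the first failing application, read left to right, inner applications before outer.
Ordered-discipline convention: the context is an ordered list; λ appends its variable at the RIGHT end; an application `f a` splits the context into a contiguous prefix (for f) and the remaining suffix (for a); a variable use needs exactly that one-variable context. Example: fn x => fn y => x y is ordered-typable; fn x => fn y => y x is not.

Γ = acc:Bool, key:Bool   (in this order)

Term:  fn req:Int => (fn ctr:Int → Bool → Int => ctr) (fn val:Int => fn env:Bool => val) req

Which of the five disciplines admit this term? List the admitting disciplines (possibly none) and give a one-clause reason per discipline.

admitted by: affine, unrestricted
use counts: acc ×0; key ×0; req [bound] ×1; ctr [bound] ×1; val [bound] ×1; env [bound] ×0
left-to-right use order: ctr, val, req
typing: ✓ — Int → Bool → Int
ordered: ✗, unused: acc, key, env — weakening required
linear: ✗, unused: acc, key, env — weakening required
affine: ✓, no duplicate uses among acc, key, req, ctr, val, env
relevant: ✗, unused: acc, key, env — weakening required
unrestricted: ✓, simply typable at Int → Bool → Int; W, C, E all held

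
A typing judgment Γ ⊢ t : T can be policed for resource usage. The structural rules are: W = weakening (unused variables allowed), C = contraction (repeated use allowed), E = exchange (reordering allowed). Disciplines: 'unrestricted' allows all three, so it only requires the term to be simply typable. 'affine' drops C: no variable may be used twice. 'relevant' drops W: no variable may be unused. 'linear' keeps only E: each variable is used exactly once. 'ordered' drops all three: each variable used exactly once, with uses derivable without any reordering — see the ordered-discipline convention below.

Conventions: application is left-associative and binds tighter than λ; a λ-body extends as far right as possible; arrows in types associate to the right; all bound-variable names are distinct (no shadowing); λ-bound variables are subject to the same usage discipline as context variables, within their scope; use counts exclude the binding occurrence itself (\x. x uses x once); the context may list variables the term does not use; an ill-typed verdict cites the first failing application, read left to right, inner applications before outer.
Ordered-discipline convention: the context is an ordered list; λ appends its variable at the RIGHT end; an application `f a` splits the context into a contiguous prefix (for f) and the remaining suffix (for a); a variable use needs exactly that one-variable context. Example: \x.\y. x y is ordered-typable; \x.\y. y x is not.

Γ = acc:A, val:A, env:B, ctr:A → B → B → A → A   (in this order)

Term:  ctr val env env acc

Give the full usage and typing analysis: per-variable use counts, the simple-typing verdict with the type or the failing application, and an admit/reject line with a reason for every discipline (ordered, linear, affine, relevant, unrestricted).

usage: acc: 1, val: 1, env: 2, ctr: 1
uses in reading order: ctr, val, env, env, acc
typing: the term checks, with type A
ordered: ✗, needs contraction — env ×2
linear: ✗, needs contraction — env ×2
affine: ✗, needs contraction — env ×2
relevant: ✓, every one of acc, val, env, ctr appears
unrestricted: ✓, well-typed at A; no restrictions here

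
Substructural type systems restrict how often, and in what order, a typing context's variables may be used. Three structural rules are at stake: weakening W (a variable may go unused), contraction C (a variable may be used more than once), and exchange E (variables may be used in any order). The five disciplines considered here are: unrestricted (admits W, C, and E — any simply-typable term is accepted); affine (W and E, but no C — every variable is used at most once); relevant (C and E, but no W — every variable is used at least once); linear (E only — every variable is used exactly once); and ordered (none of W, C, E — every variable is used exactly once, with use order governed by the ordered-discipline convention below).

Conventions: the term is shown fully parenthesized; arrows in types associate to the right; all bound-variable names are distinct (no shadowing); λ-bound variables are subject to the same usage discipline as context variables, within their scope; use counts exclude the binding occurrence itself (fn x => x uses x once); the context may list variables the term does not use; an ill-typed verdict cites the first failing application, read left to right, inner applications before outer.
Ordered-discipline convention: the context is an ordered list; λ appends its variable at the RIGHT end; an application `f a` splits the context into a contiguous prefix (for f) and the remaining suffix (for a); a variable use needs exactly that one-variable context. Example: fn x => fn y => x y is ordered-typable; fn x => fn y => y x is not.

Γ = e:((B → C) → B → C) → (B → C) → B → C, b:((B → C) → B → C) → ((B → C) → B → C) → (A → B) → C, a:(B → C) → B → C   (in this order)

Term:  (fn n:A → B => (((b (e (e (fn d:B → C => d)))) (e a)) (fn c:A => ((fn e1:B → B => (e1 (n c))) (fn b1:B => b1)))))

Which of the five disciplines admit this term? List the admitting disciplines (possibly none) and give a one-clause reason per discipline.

accepted by: relevant, unrestricted
usage: e: 3; b: 1; a: 1; n (bound): 1; d (bound): 1; c (bound): 1; e1 (bound): 1; b1 (bound): 1
left-to-right use order: b, e, e, d, e, a, e1, n, c, b1
typing: well-typed — term : (A → B) → C
ordered: ✗ — uses contraction: e ×3
linear: ✗ — uses contraction: e ×3
affine: ✗ — uses contraction: e ×3
relevant: ✓ — e, b, a, n, d, c, e1, b1: all used, weakening unneeded
unrestricted: ✓ — type-checks ((A → B) → C) and nothing is barred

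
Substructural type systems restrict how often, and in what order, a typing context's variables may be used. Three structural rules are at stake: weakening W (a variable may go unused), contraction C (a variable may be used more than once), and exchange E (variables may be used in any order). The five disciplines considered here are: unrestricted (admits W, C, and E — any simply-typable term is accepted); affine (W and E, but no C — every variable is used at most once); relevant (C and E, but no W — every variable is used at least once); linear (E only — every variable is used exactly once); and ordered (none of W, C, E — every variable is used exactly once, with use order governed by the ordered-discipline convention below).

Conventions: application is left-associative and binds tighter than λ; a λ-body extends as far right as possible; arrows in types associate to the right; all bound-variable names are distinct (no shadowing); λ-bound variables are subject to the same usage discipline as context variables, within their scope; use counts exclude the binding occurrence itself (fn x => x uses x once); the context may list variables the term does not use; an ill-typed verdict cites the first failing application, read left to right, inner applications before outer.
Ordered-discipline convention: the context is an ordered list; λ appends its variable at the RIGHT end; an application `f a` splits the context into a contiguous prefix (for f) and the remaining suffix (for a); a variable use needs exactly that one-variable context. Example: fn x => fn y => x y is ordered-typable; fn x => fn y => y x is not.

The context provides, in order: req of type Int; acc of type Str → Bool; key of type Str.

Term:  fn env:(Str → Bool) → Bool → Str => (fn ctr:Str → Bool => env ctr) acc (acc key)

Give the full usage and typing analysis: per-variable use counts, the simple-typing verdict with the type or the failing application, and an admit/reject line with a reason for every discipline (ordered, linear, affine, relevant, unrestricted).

usage: req: 0, acc: 2, key: 1, env (λ-bound): 1, ctr (λ-bound): 1
uses in reading order: env, ctr, acc, acc, key
typing: the term checks, with type ((Str → Bool) → Bool → Str) → Str
ordered: ✗, acc ×2 used more than once (contraction); req left unused
linear: ✗, acc ×2 used more than once (contraction); req left unused
affine: ✗, acc ×2 used more than once (contraction)
relevant: ✗, req left unused
unrestricted: ✓, typability at ((Str → Bool) → Bool → Str) → Str is all that's needed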